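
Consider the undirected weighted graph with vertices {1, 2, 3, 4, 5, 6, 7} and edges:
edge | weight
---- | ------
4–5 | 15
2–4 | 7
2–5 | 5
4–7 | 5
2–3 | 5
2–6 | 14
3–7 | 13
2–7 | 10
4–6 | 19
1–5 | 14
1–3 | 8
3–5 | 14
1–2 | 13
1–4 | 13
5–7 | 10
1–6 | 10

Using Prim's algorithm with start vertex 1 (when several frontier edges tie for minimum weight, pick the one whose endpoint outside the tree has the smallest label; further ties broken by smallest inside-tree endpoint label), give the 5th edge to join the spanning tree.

Prim, starting at 1.
Step 1: cheapest edge leaving the tree is 1–3 (8); add 3.
Step 2: cheapest edge leaving the tree is 2–3 (5); add 2.
Step 3: cheapest edge leaving the tree is 2–5 (5); add 5.
Step 4: cheapest edge leaving the tree is 2–4 (7); add 4.
Step 5: cheapest edge leaving the tree is 4–7 (5); add 7.
Step 6: cheapest edge leaving the tree is 1–6 (10); add 6.
The 5th edge added is 4–7.

4-7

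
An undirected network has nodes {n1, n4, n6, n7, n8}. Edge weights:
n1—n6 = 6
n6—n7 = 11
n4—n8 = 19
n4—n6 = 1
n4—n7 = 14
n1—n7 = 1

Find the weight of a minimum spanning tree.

27

Prim's algorithm from n7:
Step 1: cheapest edge leaving the tree is n1—n7 (1); add n1.
Step 2: cheapest edge leaving the tree is n1—n6 (6); add n6.
Step 3: cheapest edge leaving the tree is n4—n6 (1); add n4.
Step 4: cheapest edge leaving the tree is n4—n8 (19); add n8.
MST edges: n1—n7, n1—n6, n4—n6, n4—n8; total weight 1+6+1+19 = 27.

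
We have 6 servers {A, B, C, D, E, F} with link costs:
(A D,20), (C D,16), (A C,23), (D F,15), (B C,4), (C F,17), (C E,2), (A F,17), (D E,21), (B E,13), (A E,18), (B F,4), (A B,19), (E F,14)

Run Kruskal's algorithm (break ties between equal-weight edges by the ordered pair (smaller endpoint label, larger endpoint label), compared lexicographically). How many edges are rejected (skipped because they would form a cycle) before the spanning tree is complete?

Kruskal: consider edges lightest-first.
C E (2): add — endpoints in different components.
B C (4): add — endpoints in different components.
B F (4): add — endpoints in different components.
B E (13): skip — B and E already connected.
E F (14): skip — E and F already connected.
D F (15): add — endpoints in different components.
C D (16): skip — C and D already connected.
A F (17): add — endpoints in different components.
Edges rejected before the tree was complete: 3.

3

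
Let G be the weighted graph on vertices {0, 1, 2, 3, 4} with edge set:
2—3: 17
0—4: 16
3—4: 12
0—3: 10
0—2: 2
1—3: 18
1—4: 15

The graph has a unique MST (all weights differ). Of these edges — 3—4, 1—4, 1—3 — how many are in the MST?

2

Sort edges by weight, then run Kruskal:
0—2 (2): add — endpoints in different components.
0—3 (10): add — endpoints in different components.
3—4 (12): add — endpoints in different components.
1—4 (15): add — endpoints in different components.
MST edge set: {0—2, 0—3, 3—4, 1—4}.
Of the listed edges, {3—4, 1—4} are in the MST → 2.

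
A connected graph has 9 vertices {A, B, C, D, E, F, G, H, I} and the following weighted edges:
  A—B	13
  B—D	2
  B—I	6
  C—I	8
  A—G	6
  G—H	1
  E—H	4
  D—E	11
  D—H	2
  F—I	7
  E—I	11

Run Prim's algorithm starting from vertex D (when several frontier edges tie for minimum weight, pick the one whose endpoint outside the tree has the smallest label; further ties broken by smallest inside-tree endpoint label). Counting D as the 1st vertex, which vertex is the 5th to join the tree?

E

Grow the tree from D using Prim:
Step 1: cheapest edge leaving the tree is B—D (2); add B.
Step 2: cheapest edge leaving the tree is D—H (2); add H.
Step 3: cheapest edge leaving the tree is G—H (1); add G.
Step 4: cheapest edge leaving the tree is E—H (4); add E.
Step 5: cheapest edge leaving the tree is A—G (6); add A.
Step 6: cheapest edge leaving the tree is B—I (6); add I.
Step 7: cheapest edge leaving the tree is F—I (7); add F.
Step 8: cheapest edge leaving the tree is C—I (8); add C.
Vertex order: D, B, H, G, E, A, I, F, C. The 5th vertex is E.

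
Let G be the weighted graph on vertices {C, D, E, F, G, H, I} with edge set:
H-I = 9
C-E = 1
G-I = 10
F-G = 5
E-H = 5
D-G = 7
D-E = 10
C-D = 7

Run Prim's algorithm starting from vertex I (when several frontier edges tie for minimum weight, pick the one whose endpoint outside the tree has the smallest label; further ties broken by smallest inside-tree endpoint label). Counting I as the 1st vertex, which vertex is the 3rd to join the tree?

Prim's algorithm from I:
Step 1: frontier [H-I 9, G-I 10] → take H-I (9); add H.
Step 2: frontier [E-H 5, G-I 10] → take E-H (5); add E.
Step 3: frontier [C-E 1, D-E 10, G-I 10] → take C-E (1); add C.
Step 4: frontier [C-D 7, D-E 10, G-I 10] → take C-D (7); add D.
Step 5: frontier [D-G 7, G-I 10] → take D-G (7); add G.
Step 6: frontier [F-G 5] → take F-G (5); add F.
Vertex order: I, H, E, C, D, G, F. The 3rd vertex is E.

E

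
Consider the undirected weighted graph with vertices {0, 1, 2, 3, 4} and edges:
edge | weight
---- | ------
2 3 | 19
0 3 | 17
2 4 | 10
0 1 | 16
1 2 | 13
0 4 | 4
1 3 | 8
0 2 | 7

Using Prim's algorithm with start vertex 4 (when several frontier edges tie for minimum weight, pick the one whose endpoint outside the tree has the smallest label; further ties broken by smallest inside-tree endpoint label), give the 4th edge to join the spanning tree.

Grow the tree from 4 using Prim:
Step 1: cheapest edge leaving the tree is 0 4 (4); add 0.
Step 2: cheapest edge leaving the tree is 0 2 (7); add 2.
Step 3: cheapest edge leaving the tree is 1 2 (13); add 1.
Step 4: cheapest edge leaving the tree is 1 3 (8); add 3.
The 4th edge added is 1 3.

1-3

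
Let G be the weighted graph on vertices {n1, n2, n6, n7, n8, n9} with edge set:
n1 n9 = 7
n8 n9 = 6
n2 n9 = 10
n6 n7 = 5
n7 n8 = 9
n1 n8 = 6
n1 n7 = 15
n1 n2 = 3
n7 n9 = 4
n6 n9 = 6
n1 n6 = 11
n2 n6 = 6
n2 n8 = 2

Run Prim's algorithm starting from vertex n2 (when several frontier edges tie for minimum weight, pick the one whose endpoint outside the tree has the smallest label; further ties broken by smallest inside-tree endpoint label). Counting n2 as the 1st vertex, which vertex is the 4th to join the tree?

Prim's algorithm from n2:
Step 1: frontier [n2 n8 2, n1 n2 3, n2 n6 6, n2 n9 10] → take n2 n8 (2); add n8.
Step 2: frontier [n1 n2 3, n2 n6 6, n2 n9 10, n1 n8 6, n8 n9 6, n7 n8 9] → take n1 n2 (3); add n1.
Step 3: frontier [n1 n9 7, n1 n6 11, n1 n7 15, n2 n6 6, n2 n9 10, n8 n9 6, n7 n8 9] → take n2 n6 (6); add n6.
Step 4: frontier [n1 n9 7, n1 n7 15, n2 n9 10, n6 n7 5, n6 n9 6, n8 n9 6, n7 n8 9] → take n6 n7 (5); add n7.
Step 5: frontier [n1 n9 7, n2 n9 10, n6 n9 6, n7 n9 4, n8 n9 6] → take n7 n9 (4); add n9.
Vertex order: n2, n8, n1, n6, n7, n9. The 4th vertex is n6.

n6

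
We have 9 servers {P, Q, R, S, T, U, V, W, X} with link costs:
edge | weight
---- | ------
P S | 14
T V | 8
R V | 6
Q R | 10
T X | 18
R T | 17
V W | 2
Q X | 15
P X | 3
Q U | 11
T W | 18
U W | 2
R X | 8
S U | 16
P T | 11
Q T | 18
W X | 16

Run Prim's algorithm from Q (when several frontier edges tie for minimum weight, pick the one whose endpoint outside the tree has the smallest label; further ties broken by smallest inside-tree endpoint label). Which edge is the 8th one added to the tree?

P-S

Grow the tree from Q using Prim:
Step 1: cheapest edge leaving the tree is Q R (10); add R.
Step 2: cheapest edge leaving the tree is R V (6); add V.
Step 3: cheapest edge leaving the tree is V W (2); add W.
Step 4: cheapest edge leaving the tree is U W (2); add U.
Step 5: cheapest edge leaving the tree is T V (8); add T.
Step 6: cheapest edge leaving the tree is R X (8); add X.
Step 7: cheapest edge leaving the tree is P X (3); add P.
Step 8: cheapest edge leaving the tree is P S (14); add S.
The 8th edge added is P S.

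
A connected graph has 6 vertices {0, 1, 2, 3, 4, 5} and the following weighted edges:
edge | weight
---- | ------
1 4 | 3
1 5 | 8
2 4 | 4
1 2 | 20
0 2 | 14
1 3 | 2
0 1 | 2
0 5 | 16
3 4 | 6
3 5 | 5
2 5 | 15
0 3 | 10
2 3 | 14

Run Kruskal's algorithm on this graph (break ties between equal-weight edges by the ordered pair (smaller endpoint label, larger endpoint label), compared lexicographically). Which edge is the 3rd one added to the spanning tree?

1-4

Kruskal: consider edges lightest-first.
0 1 (2): add — endpoints in different components.
1 3 (2): add — endpoints in different components.
1 4 (3): add — endpoints in different components.
2 4 (4): add — endpoints in different components.
3 5 (5): add — endpoints in different components.
The 3rd edge added is 1 4.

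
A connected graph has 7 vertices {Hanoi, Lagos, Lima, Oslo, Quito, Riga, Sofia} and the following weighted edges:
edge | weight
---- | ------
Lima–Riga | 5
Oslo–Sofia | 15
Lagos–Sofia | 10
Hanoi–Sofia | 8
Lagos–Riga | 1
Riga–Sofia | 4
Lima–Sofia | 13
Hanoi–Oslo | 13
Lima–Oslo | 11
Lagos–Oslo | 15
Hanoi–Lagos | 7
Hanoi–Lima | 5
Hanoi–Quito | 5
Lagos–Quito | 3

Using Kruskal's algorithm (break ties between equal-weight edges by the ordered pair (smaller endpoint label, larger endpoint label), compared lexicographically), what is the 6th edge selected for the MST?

Lima-Oslo

Kruskal: consider edges lightest-first.
Lagos–Riga (1): add — endpoints in different components.
Lagos–Quito (3): add — endpoints in different components.
Riga–Sofia (4): add — endpoints in different components.
Hanoi–Lima (5): add — endpoints in different components.
Hanoi–Quito (5): add — endpoints in different components.
Lima–Riga (5): skip — Lima and Riga already connected.
Hanoi–Lagos (7): skip — Lagos and Hanoi already connected.
Hanoi–Sofia (8): skip — Hanoi and Sofia already connected.
Lagos–Sofia (10): skip — Lagos and Sofia already connected.
Lima–Oslo (11): add — endpoints in different components.
The 6th edge added is Lima–Oslo.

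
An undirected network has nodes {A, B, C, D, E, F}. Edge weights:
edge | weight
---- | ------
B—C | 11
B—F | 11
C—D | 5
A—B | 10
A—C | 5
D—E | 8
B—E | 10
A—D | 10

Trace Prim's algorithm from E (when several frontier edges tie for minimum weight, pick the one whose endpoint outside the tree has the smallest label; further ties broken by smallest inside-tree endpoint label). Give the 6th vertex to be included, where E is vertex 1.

Prim, starting at E.
Step 1: frontier [D—E 8, B—E 10] → take D—E (8); add D.
Step 2: frontier [C—D 5, A—D 10, B—E 10] → take C—D (5); add C.
Step 3: frontier [A—C 5, B—C 11, A—D 10, B—E 10] → take A—C (5); add A.
Step 4: frontier [A—B 10, B—C 11, B—E 10] → take A—B (10); add B.
Step 5: frontier [B—F 11] → take B—F (11); add F.
Vertex order: E, D, C, A, B, F. The 6th vertex is F.

F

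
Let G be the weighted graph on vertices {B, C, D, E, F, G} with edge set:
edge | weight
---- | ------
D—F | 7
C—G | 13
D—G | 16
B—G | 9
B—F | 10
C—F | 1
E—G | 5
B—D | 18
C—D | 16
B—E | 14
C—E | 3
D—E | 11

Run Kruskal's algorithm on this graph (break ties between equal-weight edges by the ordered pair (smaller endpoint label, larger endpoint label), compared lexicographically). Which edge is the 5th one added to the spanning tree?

B-G

Kruskal's algorithm — process edges by increasing weight (ties by edge label):
C—F (1): add. Components now {B} {C,F} {D} {E} {G}
C—E (3): add. Components now {B} {C,E,F} {D} {G}
E—G (5): add. Components now {B} {C,E,F,G} {D}
D—F (7): add. Components now {B} {C,D,E,F,G}
B—G (9): add. Components now {B,C,D,E,F,G}
The 5th edge added is B—G.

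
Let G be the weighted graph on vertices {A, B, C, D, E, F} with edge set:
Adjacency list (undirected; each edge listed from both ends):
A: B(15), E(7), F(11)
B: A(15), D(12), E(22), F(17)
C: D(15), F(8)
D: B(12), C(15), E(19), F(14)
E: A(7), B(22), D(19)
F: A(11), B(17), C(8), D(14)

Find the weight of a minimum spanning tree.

Sort edges by weight, then run Kruskal:
A-E (7): add — endpoints in different components.
C-F (8): add — endpoints in different components.
A-F (11): add — endpoints in different components.
B-D (12): add — endpoints in different components.
D-F (14): add — endpoints in different components.
MST edges: A-E, C-F, A-F, B-D, D-F; total weight 7+8+11+12+14 = 52.

52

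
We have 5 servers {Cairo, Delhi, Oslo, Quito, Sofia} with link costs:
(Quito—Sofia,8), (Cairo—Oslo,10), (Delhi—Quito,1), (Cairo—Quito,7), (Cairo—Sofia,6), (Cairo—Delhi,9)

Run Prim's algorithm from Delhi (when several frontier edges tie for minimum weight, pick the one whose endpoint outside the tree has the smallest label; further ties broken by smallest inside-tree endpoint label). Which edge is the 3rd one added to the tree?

Prim, starting at Delhi.
Step 1: frontier [Delhi—Quito 1, Cairo—Delhi 9] → take Delhi—Quito (1); add Quito.
Step 2: frontier [Cairo—Delhi 9, Cairo—Quito 7, Quito—Sofia 8] → take Cairo—Quito (7); add Cairo.
Step 3: frontier [Cairo—Sofia 6, Cairo—Oslo 10, Quito—Sofia 8] → take Cairo—Sofia (6); add Sofia.
Step 4: frontier [Cairo—Oslo 10] → take Cairo—Oslo (10); add Oslo.
The 3rd edge added is Cairo—Sofia.

Cairo-Sofia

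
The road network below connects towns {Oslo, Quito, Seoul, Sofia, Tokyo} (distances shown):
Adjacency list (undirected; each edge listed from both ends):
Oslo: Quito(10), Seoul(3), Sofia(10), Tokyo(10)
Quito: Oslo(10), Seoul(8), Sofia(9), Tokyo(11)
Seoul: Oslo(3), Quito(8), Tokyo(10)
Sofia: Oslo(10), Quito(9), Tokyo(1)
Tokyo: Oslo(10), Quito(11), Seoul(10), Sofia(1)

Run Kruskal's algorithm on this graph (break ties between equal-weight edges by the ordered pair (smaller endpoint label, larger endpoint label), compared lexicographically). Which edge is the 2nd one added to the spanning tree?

Oslo-Seoul

Sort edges by weight, then run Kruskal:
Sofia Tokyo (1): add. Components now {Oslo} {Sofia,Tokyo} {Quito} {Seoul}
Oslo Seoul (3): add. Components now {Oslo,Seoul} {Sofia,Tokyo} {Quito}
Quito Seoul (8): add. Components now {Oslo,Quito,Seoul} {Sofia,Tokyo}
Quito Sofia (9): add. Components now {Oslo,Quito,Seoul,Sofia,Tokyo}
The 2nd edge added is Oslo Seoul.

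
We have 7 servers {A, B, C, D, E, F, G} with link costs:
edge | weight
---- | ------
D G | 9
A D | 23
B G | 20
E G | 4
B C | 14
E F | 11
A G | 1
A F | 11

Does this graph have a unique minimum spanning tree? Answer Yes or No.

Kruskal's algorithm — process edges by increasing weight (ties by edge label):
A G (1): add. Components now {A,G} {B} {C} {D} {E} {F}
E G (4): add. Components now {A,E,G} {B} {C} {D} {F}
D G (9): add. Components now {A,D,E,G} {B} {C} {F}
A F (11): add. Components now {A,D,E,F,G} {B} {C}
E F (11): skip — E and F already connected.
B C (14): add. Components now {A,D,E,F,G} {B,C}
B G (20): add. Components now {A,B,C,D,E,F,G}
Non-tree edge E F has weight 11, equal to the heaviest edge on its tree cycle — swapping gives another MST of the same weight. Not unique.

No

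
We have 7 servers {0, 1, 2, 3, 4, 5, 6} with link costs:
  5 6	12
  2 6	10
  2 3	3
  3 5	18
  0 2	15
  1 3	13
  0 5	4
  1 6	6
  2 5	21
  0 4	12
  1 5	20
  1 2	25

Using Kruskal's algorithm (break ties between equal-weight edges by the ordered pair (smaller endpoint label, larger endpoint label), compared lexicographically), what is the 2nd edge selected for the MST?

0-5

Sort edges by weight, then run Kruskal:
2 3 (3): add. Components now {0} {1} {2,3} {4} {5} {6}
0 5 (4): add. Components now {0,5} {1} {2,3} {4} {6}
1 6 (6): add. Components now {0,5} {1,6} {2,3} {4}
2 6 (10): add. Components now {0,5} {1,2,3,6} {4}
0 4 (12): add. Components now {0,4,5} {1,2,3,6}
5 6 (12): add. Components now {0,1,2,3,4,5,6}
The 2nd edge added is 0 5.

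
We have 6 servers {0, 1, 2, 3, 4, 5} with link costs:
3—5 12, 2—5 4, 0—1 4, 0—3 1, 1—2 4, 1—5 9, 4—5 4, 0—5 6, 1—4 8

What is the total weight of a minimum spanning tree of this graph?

Prim's algorithm from 4:
Step 1: cheapest edge leaving the tree is 4—5 (4); add 5.
Step 2: cheapest edge leaving the tree is 2—5 (4); add 2.
Step 3: cheapest edge leaving the tree is 1—2 (4); add 1.
Step 4: cheapest edge leaving the tree is 0—1 (4); add 0.
Step 5: cheapest edge leaving the tree is 0—3 (1); add 3.
MST edges: 4—5, 2—5, 1—2, 0—1, 0—3; total weight 4+4+4+4+1 = 17.

17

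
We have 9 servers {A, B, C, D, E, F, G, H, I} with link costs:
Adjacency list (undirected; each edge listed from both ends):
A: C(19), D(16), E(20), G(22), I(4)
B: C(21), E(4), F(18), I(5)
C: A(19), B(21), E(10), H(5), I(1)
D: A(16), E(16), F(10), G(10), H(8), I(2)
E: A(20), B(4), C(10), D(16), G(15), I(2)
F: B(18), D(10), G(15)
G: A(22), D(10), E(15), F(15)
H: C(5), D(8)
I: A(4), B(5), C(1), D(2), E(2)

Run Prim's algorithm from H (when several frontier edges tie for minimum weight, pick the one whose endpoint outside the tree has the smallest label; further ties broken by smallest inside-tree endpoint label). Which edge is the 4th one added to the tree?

Prim, starting at H.
Step 1: cheapest edge leaving the tree is C–H (5); add C.
Step 2: cheapest edge leaving the tree is C–I (1); add I.
Step 3: cheapest edge leaving the tree is D–I (2); add D.
Step 4: cheapest edge leaving the tree is E–I (2); add E.
Step 5: cheapest edge leaving the tree is A–I (4); add A.
Step 6: cheapest edge leaving the tree is B–E (4); add B.
Step 7: cheapest edge leaving the tree is D–F (10); add F.
Step 8: cheapest edge leaving the tree is D–G (10); add G.
The 4th edge added is E–I.

E-I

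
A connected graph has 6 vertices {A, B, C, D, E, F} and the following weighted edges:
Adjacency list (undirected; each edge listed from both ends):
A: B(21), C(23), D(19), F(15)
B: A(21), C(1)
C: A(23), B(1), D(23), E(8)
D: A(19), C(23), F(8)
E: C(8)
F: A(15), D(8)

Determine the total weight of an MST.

Prim's algorithm from E:
Step 1: cheapest edge leaving the tree is C E (8); add C.
Step 2: cheapest edge leaving the tree is B C (1); add B.
Step 3: cheapest edge leaving the tree is A B (21); add A.
Step 4: cheapest edge leaving the tree is A F (15); add F.
Step 5: cheapest edge leaving the tree is D F (8); add D.
MST edges: C E, B C, A B, A F, D F; total weight 8+1+21+15+8 = 53.

53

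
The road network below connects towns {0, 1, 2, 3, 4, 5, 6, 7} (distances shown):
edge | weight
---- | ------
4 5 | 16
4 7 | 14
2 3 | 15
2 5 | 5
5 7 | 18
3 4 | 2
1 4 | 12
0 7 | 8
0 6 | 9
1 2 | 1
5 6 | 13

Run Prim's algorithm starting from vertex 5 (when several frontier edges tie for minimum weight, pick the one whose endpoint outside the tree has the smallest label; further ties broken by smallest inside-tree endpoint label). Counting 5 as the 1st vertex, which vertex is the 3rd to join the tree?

1

Grow the tree from 5 using Prim:
Step 1: frontier [2 5 5, 5 6 13, 4 5 16, 5 7 18] → take 2 5 (5); add 2.
Step 2: frontier [1 2 1, 2 3 15, 5 6 13, 4 5 16, 5 7 18] → take 1 2 (1); add 1.
Step 3: frontier [1 4 12, 2 3 15, 5 6 13, 4 5 16, 5 7 18] → take 1 4 (12); add 4.
Step 4: frontier [2 3 15, 3 4 2, 4 7 14, 5 6 13, 5 7 18] → take 3 4 (2); add 3.
Step 5: frontier [4 7 14, 5 6 13, 5 7 18] → take 5 6 (13); add 6.
Step 6: frontier [4 7 14, 5 7 18, 0 6 9] → take 0 6 (9); add 0.
Step 7: frontier [0 7 8, 4 7 14, 5 7 18] → take 0 7 (8); add 7.
Vertex order: 5, 2, 1, 4, 3, 6, 0, 7. The 3rd vertex is 1.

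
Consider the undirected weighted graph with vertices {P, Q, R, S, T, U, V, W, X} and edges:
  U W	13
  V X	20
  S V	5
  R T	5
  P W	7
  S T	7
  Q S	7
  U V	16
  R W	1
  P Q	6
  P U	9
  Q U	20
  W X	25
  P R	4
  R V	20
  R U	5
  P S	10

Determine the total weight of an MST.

Kruskal: consider edges lightest-first.
R W (1): add — endpoints in different components.
P R (4): add — endpoints in different components.
R T (5): add — endpoints in different components.
R U (5): add — endpoints in different components.
S V (5): add — endpoints in different components.
P Q (6): add — endpoints in different components.
P W (7): skip — P and W already connected.
Q S (7): add — endpoints in different components.
S T (7): skip — S and T already connected.
P U (9): skip — U and P already connected.
P S (10): skip — S and P already connected.
U W (13): skip — U and W already connected.
U V (16): skip — U and V already connected.
Q U (20): skip — U and Q already connected.
R V (20): skip — R and V already connected.
V X (20): add — endpoints in different components.
MST edges: R W, P R, R T, R U, S V, P Q, Q S, V X; total weight 1+4+5+5+5+6+7+20 = 53.

53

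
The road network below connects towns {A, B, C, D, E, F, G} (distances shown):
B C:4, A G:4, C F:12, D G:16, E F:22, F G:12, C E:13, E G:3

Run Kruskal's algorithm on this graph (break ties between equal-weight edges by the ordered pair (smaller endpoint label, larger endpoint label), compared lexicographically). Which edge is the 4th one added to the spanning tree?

C-F

Kruskal: consider edges lightest-first.
E G (3): add — endpoints in different components.
A G (4): add — endpoints in different components.
B C (4): add — endpoints in different components.
C F (12): add — endpoints in different components.
F G (12): add — endpoints in different components.
C E (13): skip — C and E already connected.
D G (16): add — endpoints in different components.
The 4th edge added is C F.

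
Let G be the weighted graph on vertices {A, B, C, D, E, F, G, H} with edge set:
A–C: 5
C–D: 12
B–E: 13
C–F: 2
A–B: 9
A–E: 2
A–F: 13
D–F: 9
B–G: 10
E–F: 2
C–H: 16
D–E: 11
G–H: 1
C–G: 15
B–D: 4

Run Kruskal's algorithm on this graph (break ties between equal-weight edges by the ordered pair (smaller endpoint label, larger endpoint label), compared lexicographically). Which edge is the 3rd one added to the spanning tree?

Sort edges by weight, then run Kruskal:
G–H (1): add — endpoints in different components.
A–E (2): add — endpoints in different components.
C–F (2): add — endpoints in different components.
E–F (2): add — endpoints in different components.
B–D (4): add — endpoints in different components.
A–C (5): skip — A and C already connected.
A–B (9): add — endpoints in different components.
D–F (9): skip — D and F already connected.
B–G (10): add — endpoints in different components.
The 3rd edge added is C–F.

C-F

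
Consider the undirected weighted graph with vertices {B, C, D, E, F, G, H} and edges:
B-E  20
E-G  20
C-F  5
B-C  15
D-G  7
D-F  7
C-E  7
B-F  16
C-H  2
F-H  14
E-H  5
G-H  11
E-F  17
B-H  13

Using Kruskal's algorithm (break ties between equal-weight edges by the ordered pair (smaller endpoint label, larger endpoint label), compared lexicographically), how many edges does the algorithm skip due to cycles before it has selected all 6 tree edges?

2

Kruskal: consider edges lightest-first.
C-H (2): add — endpoints in different components.
C-F (5): add — endpoints in different components.
E-H (5): add — endpoints in different components.
C-E (7): skip — C and E already connected.
D-F (7): add — endpoints in different components.
D-G (7): add — endpoints in different components.
G-H (11): skip — G and H already connected.
B-H (13): add — endpoints in different components.
Edges rejected before the tree was complete: 2.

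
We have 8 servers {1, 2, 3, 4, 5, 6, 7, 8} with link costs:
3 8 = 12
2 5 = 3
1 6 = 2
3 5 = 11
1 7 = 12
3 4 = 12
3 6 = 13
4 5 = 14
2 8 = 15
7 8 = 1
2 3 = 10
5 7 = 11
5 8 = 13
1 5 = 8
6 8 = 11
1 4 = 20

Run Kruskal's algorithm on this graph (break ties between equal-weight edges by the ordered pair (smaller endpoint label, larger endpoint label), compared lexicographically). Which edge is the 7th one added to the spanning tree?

Sort edges by weight, then run Kruskal:
7 8 (1): add — endpoints in different components.
1 6 (2): add — endpoints in different components.
2 5 (3): add — endpoints in different components.
1 5 (8): add — endpoints in different components.
2 3 (10): add — endpoints in different components.
3 5 (11): skip — 3 and 5 already connected.
5 7 (11): add — endpoints in different components.
6 8 (11): skip — 6 and 8 already connected.
1 7 (12): skip — 1 and 7 already connected.
3 4 (12): add — endpoints in different components.
The 7th edge added is 3 4.

3-4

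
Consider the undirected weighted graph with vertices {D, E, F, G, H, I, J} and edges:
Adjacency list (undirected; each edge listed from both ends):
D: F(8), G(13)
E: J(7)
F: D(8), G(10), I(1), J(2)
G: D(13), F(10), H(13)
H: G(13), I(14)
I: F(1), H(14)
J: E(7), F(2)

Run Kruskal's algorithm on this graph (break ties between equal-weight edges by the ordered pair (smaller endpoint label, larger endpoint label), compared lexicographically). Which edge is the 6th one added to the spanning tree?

Sort edges by weight, then run Kruskal:
F-I (1): add. Components now {D} {E} {F,I} {G} {H} {J}
F-J (2): add. Components now {D} {E} {F,I,J} {G} {H}
E-J (7): add. Components now {D} {E,F,I,J} {G} {H}
D-F (8): add. Components now {D,E,F,I,J} {G} {H}
F-G (10): add. Components now {D,E,F,G,I,J} {H}
D-G (13): skip — D and G already connected.
G-H (13): add. Components now {D,E,F,G,H,I,J}
The 6th edge added is G-H.

G-H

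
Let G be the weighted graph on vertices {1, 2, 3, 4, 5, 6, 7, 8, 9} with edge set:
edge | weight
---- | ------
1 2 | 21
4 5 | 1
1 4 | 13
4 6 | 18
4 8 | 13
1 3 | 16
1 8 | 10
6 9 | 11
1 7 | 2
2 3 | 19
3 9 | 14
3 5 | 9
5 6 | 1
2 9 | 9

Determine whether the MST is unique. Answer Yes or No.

Kruskal's algorithm — process edges by increasing weight (ties by edge label):
4 5 (1): add — endpoints in different components.
5 6 (1): add — endpoints in different components.
1 7 (2): add — endpoints in different components.
2 9 (9): add — endpoints in different components.
3 5 (9): add — endpoints in different components.
1 8 (10): add — endpoints in different components.
6 9 (11): add — endpoints in different components.
1 4 (13): add — endpoints in different components.
Non-tree edge 4 8 has weight 13, equal to the heaviest edge on its tree cycle — swapping gives another MST of the same weight. Not unique.

No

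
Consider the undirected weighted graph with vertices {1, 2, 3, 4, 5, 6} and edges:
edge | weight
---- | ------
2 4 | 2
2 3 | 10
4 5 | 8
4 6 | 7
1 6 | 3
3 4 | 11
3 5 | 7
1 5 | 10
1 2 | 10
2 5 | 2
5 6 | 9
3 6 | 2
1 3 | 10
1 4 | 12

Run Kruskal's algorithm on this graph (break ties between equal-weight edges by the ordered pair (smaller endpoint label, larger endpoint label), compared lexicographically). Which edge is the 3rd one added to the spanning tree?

Sort edges by weight, then run Kruskal:
2 4 (2): add — endpoints in different components.
2 5 (2): add — endpoints in different components.
3 6 (2): add — endpoints in different components.
1 6 (3): add — endpoints in different components.
3 5 (7): add — endpoints in different components.
The 3rd edge added is 3 6.

3-6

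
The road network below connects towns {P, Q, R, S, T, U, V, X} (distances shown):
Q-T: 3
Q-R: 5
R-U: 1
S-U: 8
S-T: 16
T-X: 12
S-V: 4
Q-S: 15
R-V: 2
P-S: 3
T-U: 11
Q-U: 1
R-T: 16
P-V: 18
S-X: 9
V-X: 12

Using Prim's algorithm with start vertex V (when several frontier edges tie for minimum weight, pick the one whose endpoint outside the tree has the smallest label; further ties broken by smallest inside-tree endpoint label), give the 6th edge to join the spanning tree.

P-S

Prim, starting at V.
Step 1: cheapest edge leaving the tree is R-V (2); add R.
Step 2: cheapest edge leaving the tree is R-U (1); add U.
Step 3: cheapest edge leaving the tree is Q-U (1); add Q.
Step 4: cheapest edge leaving the tree is Q-T (3); add T.
Step 5: cheapest edge leaving the tree is S-V (4); add S.
Step 6: cheapest edge leaving the tree is P-S (3); add P.
Step 7: cheapest edge leaving the tree is S-X (9); add X.
The 6th edge added is P-S.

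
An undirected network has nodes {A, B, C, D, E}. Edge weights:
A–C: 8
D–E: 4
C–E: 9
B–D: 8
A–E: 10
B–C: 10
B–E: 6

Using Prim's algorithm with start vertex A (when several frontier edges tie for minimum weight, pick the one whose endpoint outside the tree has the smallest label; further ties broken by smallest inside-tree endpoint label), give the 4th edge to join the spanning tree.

Grow the tree from A using Prim:
Step 1: cheapest edge leaving the tree is A–C (8); add C.
Step 2: cheapest edge leaving the tree is C–E (9); add E.
Step 3: cheapest edge leaving the tree is D–E (4); add D.
Step 4: cheapest edge leaving the tree is B–E (6); add B.
The 4th edge added is B–E.

B-E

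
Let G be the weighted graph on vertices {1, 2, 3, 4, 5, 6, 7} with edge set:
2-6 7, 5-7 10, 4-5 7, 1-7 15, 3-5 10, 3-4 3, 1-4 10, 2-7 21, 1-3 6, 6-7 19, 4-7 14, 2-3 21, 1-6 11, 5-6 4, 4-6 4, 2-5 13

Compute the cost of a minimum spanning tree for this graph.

Kruskal's algorithm — process edges by increasing weight (ties by edge label):
3-4 (3): add — endpoints in different components.
4-6 (4): add — endpoints in different components.
5-6 (4): add — endpoints in different components.
1-3 (6): add — endpoints in different components.
2-6 (7): add — endpoints in different components.
4-5 (7): skip — 4 and 5 already connected.
1-4 (10): skip — 1 and 4 already connected.
3-5 (10): skip — 3 and 5 already connected.
5-7 (10): add — endpoints in different components.
MST edges: 3-4, 4-6, 5-6, 1-3, 2-6, 5-7; total weight 3+4+4+6+7+10 = 34.

34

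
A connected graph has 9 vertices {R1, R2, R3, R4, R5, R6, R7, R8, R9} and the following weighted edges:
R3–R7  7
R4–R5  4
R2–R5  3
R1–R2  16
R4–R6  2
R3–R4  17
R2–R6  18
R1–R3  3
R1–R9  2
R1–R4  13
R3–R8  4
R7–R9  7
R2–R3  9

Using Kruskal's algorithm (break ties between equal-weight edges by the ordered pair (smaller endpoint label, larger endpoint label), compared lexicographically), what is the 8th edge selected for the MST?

R2-R3

Kruskal: consider edges lightest-first.
R1–R9 (2): add — endpoints in different components.
R4–R6 (2): add — endpoints in different components.
R1–R3 (3): add — endpoints in different components.
R2–R5 (3): add — endpoints in different components.
R3–R8 (4): add — endpoints in different components.
R4–R5 (4): add — endpoints in different components.
R3–R7 (7): add — endpoints in different components.
R7–R9 (7): skip — R9 and R7 already connected.
R2–R3 (9): add — endpoints in different components.
The 8th edge added is R2–R3.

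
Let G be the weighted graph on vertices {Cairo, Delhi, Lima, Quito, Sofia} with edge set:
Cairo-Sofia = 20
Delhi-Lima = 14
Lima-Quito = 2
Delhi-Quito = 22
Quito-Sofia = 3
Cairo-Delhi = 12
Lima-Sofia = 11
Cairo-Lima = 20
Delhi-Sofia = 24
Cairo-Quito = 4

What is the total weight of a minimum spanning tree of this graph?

21

Grow the tree from Delhi using Prim:
Step 1: frontier [Cairo-Delhi 12, Delhi-Lima 14, Delhi-Quito 22, Delhi-Sofia 24] → take Cairo-Delhi (12); add Cairo.
Step 2: frontier [Cairo-Quito 4, Cairo-Lima 20, Cairo-Sofia 20, Delhi-Lima 14, Delhi-Quito 22, Delhi-Sofia 24] → take Cairo-Quito (4); add Quito.
Step 3: frontier [Cairo-Lima 20, Cairo-Sofia 20, Delhi-Lima 14, Delhi-Sofia 24, Lima-Quito 2, Quito-Sofia 3] → take Lima-Quito (2); add Lima.
Step 4: frontier [Cairo-Sofia 20, Delhi-Sofia 24, Lima-Sofia 11, Quito-Sofia 3] → take Quito-Sofia (3); add Sofia.
MST edges: Cairo-Delhi, Cairo-Quito, Lima-Quito, Quito-Sofia; total weight 12+4+2+3 = 21.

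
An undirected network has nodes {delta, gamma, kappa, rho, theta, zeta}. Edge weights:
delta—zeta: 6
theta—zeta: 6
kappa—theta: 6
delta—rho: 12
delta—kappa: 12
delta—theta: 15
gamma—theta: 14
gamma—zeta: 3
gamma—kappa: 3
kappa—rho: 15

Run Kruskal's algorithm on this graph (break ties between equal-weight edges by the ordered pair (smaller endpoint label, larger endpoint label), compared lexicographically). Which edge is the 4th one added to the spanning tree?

Kruskal's algorithm — process edges by increasing weight (ties by edge label):
gamma—kappa (3): add — endpoints in different components.
gamma—zeta (3): add — endpoints in different components.
delta—zeta (6): add — endpoints in different components.
kappa—theta (6): add — endpoints in different components.
theta—zeta (6): skip — zeta and theta already connected.
delta—kappa (12): skip — kappa and delta already connected.
delta—rho (12): add — endpoints in different components.
The 4th edge added is kappa—theta.

kappa-theta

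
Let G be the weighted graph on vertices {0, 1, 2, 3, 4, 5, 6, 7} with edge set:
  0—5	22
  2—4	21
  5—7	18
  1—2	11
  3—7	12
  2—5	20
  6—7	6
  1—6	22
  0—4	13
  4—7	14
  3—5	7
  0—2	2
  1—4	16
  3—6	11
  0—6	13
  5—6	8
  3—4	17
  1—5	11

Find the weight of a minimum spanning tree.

Sort edges by weight, then run Kruskal:
0—2 (2): add — endpoints in different components.
6—7 (6): add — endpoints in different components.
3—5 (7): add — endpoints in different components.
5—6 (8): add — endpoints in different components.
1—2 (11): add — endpoints in different components.
1—5 (11): add — endpoints in different components.
3—6 (11): skip — 3 and 6 already connected.
3—7 (12): skip — 3 and 7 already connected.
0—4 (13): add — endpoints in different components.
MST edges: 0—2, 6—7, 3—5, 5—6, 1—2, 1—5, 0—4; total weight 2+6+7+8+11+11+13 = 58.

58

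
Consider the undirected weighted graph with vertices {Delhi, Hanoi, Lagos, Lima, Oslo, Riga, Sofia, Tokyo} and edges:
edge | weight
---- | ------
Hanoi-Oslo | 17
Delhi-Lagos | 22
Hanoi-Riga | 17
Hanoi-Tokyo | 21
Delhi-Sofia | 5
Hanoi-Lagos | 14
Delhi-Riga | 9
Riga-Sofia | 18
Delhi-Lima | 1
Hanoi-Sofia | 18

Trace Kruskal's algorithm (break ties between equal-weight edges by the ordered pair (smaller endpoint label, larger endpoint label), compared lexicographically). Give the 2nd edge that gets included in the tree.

Kruskal's algorithm — process edges by increasing weight (ties by edge label):
Delhi-Lima (1): add — endpoints in different components.
Delhi-Sofia (5): add — endpoints in different components.
Delhi-Riga (9): add — endpoints in different components.
Hanoi-Lagos (14): add — endpoints in different components.
Hanoi-Oslo (17): add — endpoints in different components.
Hanoi-Riga (17): add — endpoints in different components.
Hanoi-Sofia (18): skip — Sofia and Hanoi already connected.
Riga-Sofia (18): skip — Riga and Sofia already connected.
Hanoi-Tokyo (21): add — endpoints in different components.
The 2nd edge added is Delhi-Sofia.

Delhi-Sofia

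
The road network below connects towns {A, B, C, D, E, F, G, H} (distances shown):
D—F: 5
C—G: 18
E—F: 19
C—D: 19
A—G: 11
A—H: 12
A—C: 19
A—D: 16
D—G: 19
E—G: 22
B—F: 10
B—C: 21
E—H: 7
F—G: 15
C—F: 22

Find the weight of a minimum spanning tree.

Sort edges by weight, then run Kruskal:
D—F (5): add — endpoints in different components.
E—H (7): add — endpoints in different components.
B—F (10): add — endpoints in different components.
A—G (11): add — endpoints in different components.
A—H (12): add — endpoints in different components.
F—G (15): add — endpoints in different components.
A—D (16): skip — A and D already connected.
C—G (18): add — endpoints in different components.
MST edges: D—F, E—H, B—F, A—G, A—H, F—G, C—G; total weight 5+7+10+11+12+15+18 = 78.

78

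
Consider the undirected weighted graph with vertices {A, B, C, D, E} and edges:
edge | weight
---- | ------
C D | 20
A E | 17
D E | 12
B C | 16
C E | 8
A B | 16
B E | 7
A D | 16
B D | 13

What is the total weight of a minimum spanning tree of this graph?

Prim's algorithm from B:
Step 1: frontier [B E 7, B D 13, A B 16, B C 16] → take B E (7); add E.
Step 2: frontier [B D 13, A B 16, B C 16, C E 8, D E 12, A E 17] → take C E (8); add C.
Step 3: frontier [B D 13, A B 16, C D 20, D E 12, A E 17] → take D E (12); add D.
Step 4: frontier [A B 16, A D 16, A E 17] → take A B (16); add A.
MST edges: B E, C E, D E, A B; total weight 7+8+12+16 = 43.

43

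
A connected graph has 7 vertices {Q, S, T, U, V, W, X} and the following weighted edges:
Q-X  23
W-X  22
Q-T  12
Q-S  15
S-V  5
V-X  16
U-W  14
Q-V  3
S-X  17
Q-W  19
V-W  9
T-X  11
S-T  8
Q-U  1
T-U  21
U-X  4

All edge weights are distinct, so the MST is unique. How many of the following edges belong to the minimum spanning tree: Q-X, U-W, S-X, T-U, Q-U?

1

Kruskal's algorithm — process edges by increasing weight (ties by edge label):
Q-U (1): add — endpoints in different components.
Q-V (3): add — endpoints in different components.
U-X (4): add — endpoints in different components.
S-V (5): add — endpoints in different components.
S-T (8): add — endpoints in different components.
V-W (9): add — endpoints in different components.
MST edge set: {Q-U, Q-V, U-X, S-V, S-T, V-W}.
Of the listed edges, {Q-U} are in the MST → 1.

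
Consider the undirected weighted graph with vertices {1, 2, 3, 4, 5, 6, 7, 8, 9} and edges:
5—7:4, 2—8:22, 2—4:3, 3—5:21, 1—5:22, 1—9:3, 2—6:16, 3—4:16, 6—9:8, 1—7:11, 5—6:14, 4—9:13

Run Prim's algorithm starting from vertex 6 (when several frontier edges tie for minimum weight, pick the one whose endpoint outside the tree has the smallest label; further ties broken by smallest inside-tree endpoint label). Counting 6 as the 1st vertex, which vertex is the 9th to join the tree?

Prim's algorithm from 6:
Step 1: cheapest edge leaving the tree is 6—9 (8); add 9.
Step 2: cheapest edge leaving the tree is 1—9 (3); add 1.
Step 3: cheapest edge leaving the tree is 1—7 (11); add 7.
Step 4: cheapest edge leaving the tree is 5—7 (4); add 5.
Step 5: cheapest edge leaving the tree is 4—9 (13); add 4.
Step 6: cheapest edge leaving the tree is 2—4 (3); add 2.
Step 7: cheapest edge leaving the tree is 3—4 (16); add 3.
Step 8: cheapest edge leaving the tree is 2—8 (22); add 8.
Vertex order: 6, 9, 1, 7, 5, 4, 2, 3, 8. The 9th vertex is 8.

8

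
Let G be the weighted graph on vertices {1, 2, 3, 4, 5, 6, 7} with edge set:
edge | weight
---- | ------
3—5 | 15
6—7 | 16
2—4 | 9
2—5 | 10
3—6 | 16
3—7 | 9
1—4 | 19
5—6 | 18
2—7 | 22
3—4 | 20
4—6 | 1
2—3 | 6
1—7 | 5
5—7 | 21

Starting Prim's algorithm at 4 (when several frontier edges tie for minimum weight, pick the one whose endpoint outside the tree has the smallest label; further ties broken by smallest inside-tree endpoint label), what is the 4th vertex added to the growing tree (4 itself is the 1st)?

3

Prim, starting at 4.
Step 1: cheapest edge leaving the tree is 4—6 (1); add 6.
Step 2: cheapest edge leaving the tree is 2—4 (9); add 2.
Step 3: cheapest edge leaving the tree is 2—3 (6); add 3.
Step 4: cheapest edge leaving the tree is 3—7 (9); add 7.
Step 5: cheapest edge leaving the tree is 1—7 (5); add 1.
Step 6: cheapest edge leaving the tree is 2—5 (10); add 5.
Vertex order: 4, 6, 2, 3, 7, 1, 5. The 4th vertex is 3.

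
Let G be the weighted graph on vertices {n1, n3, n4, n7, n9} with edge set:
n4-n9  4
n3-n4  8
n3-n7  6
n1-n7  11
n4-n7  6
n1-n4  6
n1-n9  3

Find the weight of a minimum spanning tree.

19

Prim's algorithm from n9:
Step 1: frontier [n1-n9 3, n4-n9 4] → take n1-n9 (3); add n1.
Step 2: frontier [n1-n4 6, n1-n7 11, n4-n9 4] → take n4-n9 (4); add n4.
Step 3: frontier [n1-n7 11, n4-n7 6, n3-n4 8] → take n4-n7 (6); add n7.
Step 4: frontier [n3-n4 8, n3-n7 6] → take n3-n7 (6); add n3.
MST edges: n1-n9, n4-n9, n4-n7, n3-n7; total weight 3+4+6+6 = 19.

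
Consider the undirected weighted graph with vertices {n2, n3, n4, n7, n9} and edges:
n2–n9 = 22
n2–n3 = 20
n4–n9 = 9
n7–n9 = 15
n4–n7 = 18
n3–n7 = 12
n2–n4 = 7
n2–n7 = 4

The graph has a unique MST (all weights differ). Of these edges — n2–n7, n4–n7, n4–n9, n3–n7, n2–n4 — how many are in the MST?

4

Kruskal's algorithm — process edges by increasing weight (ties by edge label):
n2–n7 (4): add — endpoints in different components.
n2–n4 (7): add — endpoints in different components.
n4–n9 (9): add — endpoints in different components.
n3–n7 (12): add — endpoints in different components.
MST edge set: {n2–n7, n2–n4, n4–n9, n3–n7}.
Of the listed edges, {n2–n7, n4–n9, n3–n7, n2–n4} are in the MST → 4.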